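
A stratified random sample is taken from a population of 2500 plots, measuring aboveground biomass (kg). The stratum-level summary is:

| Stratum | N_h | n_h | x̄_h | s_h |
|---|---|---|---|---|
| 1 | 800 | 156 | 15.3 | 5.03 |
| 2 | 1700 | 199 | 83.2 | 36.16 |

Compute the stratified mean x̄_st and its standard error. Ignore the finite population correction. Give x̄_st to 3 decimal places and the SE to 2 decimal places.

x̄_st ≈ 61.472, SE ≈ 1.75

x̄_st = Σ W_h x̄_h = (800·15.3 + 1700·83.2)/2500 = 61.47200
V̂(x̄_st) = Σ W_h² s_h²/n_h, with W_h = N_h/N and N = 2500:
  stratum 1: (800/2500)²·5.03²/156 = 0.0166078
  stratum 2: (1700/2500)²·36.16²/199 = 3.03824
V̂(x̄_st) = 3.05484
SE(x̄_st) = √3.05484 = 1.74781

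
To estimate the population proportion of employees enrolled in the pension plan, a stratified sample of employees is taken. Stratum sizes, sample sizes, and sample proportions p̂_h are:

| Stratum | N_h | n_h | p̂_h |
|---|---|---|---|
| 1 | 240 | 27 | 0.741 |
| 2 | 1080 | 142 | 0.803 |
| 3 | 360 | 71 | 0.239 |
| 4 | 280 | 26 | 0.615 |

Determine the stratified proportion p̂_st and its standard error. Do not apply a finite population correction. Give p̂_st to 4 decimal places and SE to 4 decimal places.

p̂_st ≈ 0.6650, SE ≈ 0.0271

N = 1960; stratum weights W_h = N_h/N.
p̂_st = Σ W_h p̂_h = (240·0.741 + 1080·0.803 + 360·0.239 + 280·0.615)/1960 = 0.66496
V̂(p̂_st) = Σ W_h² p̂_h(1−p̂_h)/(n_h−1):
  stratum 1: (240/1960)²·0.741·0.259/26 = 0.000110676
  stratum 2: (1080/1960)²·0.803·0.197/141 = 0.000340642
  stratum 3: (360/1960)²·0.239·0.761/70 = 8.76551e-05
  stratum 4: (280/1960)²·0.615·0.385/25 = 0.000193286
V̂(p̂_st) = 0.000732259; SE = √V̂ = 0.0270603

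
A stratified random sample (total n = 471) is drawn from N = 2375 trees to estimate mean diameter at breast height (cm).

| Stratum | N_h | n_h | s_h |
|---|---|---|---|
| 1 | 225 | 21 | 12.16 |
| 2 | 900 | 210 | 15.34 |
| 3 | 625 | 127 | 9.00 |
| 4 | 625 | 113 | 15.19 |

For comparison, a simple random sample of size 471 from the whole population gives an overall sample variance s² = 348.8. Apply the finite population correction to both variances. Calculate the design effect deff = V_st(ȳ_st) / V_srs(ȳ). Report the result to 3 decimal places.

deff ≈ 0.559

V̂(ȳ_st) = Σ W_h² (1 − n_h/N_h) s_h²/n_h, with W_h = N_h/N and N = 2375:
  stratum 1: (225/2375)²·(1 − 21/225)·12.16²/21 = 0.0572972
  stratum 2: (900/2375)²·(1 − 210/900)·15.34²/210 = 0.123366
  stratum 3: (625/2375)²·(1 − 127/625)·9.00²/127 = 0.0351936
  stratum 4: (625/2375)²·(1 − 113/625)·15.19²/113 = 0.11584
V_st = 0.331697
V_srs = (1 − 471/2375)·348.8/471 = 0.593689
deff = V_st / V_srs = 0.331697/0.593689 = 0.5587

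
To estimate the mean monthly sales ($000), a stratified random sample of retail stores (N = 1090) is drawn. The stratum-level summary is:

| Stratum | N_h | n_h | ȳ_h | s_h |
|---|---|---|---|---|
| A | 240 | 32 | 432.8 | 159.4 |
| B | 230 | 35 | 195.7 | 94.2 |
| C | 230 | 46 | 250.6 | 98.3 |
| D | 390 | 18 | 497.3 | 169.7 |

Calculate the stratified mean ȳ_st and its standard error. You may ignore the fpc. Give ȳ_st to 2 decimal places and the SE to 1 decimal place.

ȳ_st ≈ 367.40, SE ≈ 16.2

ȳ_st = Σ W_h ȳ_h = (240·432.8 + 230·195.7 + 230·250.6 + 390·497.3)/1090 = 367.40183
V̂(ȳ_st) = Σ W_h² s_h²/n_h, with W_h = N_h/N and N = 1090:
  stratum A: (240/1090)²·159.4²/32 = 38.4943
  stratum B: (230/1090)²·94.2²/35 = 11.2885
  stratum C: (230/1090)²·98.3²/46 = 9.35302
  stratum D: (390/1090)²·169.7²/18 = 204.818
V̂(ȳ_st) = 263.953
SE(ȳ_st) = √263.953 = 16.2466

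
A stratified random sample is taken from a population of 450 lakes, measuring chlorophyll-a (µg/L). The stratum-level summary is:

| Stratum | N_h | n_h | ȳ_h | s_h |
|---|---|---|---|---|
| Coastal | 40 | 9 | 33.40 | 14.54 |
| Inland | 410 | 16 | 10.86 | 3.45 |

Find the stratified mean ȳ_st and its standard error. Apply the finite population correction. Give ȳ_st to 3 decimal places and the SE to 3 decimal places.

ȳ_st ≈ 12.864, SE ≈ 0.859

ȳ_st = Σ W_h ȳ_h = (40·33.40 + 410·10.86)/450 = 12.86356
V̂(ȳ_st) = Σ W_h² (1 − n_h/N_h) s_h²/n_h, with W_h = N_h/N and N = 450:
  stratum Coastal: (40/450)²·(1 − 9/40)·14.54²/9 = 0.143841
  stratum Inland: (410/450)²·(1 − 16/410)·3.45²/16 = 0.593435
V̂(ȳ_st) = 0.737276
SE(ȳ_st) = √0.737276 = 0.858648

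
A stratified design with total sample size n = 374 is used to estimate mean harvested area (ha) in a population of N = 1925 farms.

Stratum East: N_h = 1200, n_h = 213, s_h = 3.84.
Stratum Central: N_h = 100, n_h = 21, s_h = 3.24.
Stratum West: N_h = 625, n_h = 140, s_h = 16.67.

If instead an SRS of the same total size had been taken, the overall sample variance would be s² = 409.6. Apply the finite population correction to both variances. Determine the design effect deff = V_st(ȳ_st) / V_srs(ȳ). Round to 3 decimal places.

V̂(ȳ_st) = Σ W_h² (1 − n_h/N_h) s_h²/n_h, with W_h = N_h/N and N = 1925:
  stratum East: (1200/1925)²·(1 − 213/1200)·3.84²/213 = 0.0221269
  stratum Central: (100/1925)²·(1 − 21/100)·3.24²/21 = 0.0010657
  stratum West: (625/1925)²·(1 − 140/625)·16.67²/140 = 0.162369
V_st = 0.185562
V_srs = (1 − 374/1925)·409.6/374 = 0.882408
deff = V_st / V_srs = 0.185562/0.882408 = 0.2103

deff ≈ 0.210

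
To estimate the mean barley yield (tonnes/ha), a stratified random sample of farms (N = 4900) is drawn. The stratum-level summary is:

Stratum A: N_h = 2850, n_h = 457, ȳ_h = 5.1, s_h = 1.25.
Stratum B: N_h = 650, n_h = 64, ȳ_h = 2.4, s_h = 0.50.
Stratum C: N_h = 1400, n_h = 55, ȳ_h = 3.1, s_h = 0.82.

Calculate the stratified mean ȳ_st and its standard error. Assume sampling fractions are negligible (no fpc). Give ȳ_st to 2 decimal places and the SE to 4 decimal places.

ȳ_st ≈ 4.17, SE ≈ 0.0472

ȳ_st = Σ W_h ȳ_h = (2850·5.1 + 650·2.4 + 1400·3.1)/4900 = 4.17041
V̂(ȳ_st) = Σ W_h² s_h²/n_h, with W_h = N_h/N and N = 4900:
  stratum A: (2850/4900)²·1.25²/457 = 0.00115665
  stratum B: (650/4900)²·0.50²/64 = 6.87376e-05
  stratum C: (1400/4900)²·0.82²/55 = 0.000997996
V̂(ȳ_st) = 0.00222338
SE(ȳ_st) = √0.00222338 = 0.0471528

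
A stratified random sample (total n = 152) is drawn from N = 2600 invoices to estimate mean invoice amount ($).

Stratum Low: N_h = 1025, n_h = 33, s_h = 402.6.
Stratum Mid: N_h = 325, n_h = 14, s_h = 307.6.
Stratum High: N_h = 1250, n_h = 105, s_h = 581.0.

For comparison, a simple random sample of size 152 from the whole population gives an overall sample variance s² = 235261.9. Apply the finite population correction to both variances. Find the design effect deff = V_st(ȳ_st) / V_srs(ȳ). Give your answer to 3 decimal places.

V̂(ȳ_st) = Σ W_h² (1 − n_h/N_h) s_h²/n_h, with W_h = N_h/N and N = 2600:
  stratum Low: (1025/2600)²·(1 − 33/1025)·402.6²/33 = 738.792
  stratum Mid: (325/2600)²·(1 − 14/325)·307.6²/14 = 101.051
  stratum High: (1250/2600)²·(1 − 105/1250)·581.0²/105 = 680.662
V_st = 1520.51
V_srs = (1 − 152/2600)·235261.9/152 = 1457.29
deff = V_st / V_srs = 1520.51/1457.29 = 1.0434

deff ≈ 1.043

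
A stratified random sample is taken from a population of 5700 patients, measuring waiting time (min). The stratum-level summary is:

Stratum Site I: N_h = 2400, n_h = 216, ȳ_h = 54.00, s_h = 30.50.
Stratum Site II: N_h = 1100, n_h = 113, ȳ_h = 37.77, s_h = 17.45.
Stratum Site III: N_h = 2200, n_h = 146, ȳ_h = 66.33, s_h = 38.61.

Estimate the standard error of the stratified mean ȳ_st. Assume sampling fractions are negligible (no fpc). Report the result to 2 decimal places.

V̂(ȳ_st) = Σ W_h² s_h²/n_h, with W_h = N_h/N and N = 5700:
  stratum Site I: (2400/5700)²·30.50²/216 = 0.763517
  stratum Site II: (1100/5700)²·17.45²/113 = 0.100357
  stratum Site III: (2200/5700)²·38.61²/146 = 1.52105
V̂(ȳ_st) = 2.38492
SE(ȳ_st) = √2.38492 = 1.54432

SE(ȳ_st) ≈ 1.54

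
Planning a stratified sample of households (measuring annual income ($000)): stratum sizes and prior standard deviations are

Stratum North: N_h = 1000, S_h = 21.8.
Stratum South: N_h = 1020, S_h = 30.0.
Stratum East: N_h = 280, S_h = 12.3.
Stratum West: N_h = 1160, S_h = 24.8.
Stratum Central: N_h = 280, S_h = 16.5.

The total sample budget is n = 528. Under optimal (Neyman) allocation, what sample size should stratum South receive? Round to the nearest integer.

Neyman allocation: n_h = n · N_h S_h / Σ N_i S_i, with n = 528.
  stratum North: N_h·S_h = 1000·21.8 = 21800.00
  stratum South: N_h·S_h = 1020·30.0 = 30600.00
  stratum East: N_h·S_h = 280·12.3 = 3444.00
  stratum West: N_h·S_h = 1160·24.8 = 28768.00
  stratum Central: N_h·S_h = 280·16.5 = 4620.00
Σ N_h S_h = 89232.00
n for stratum South = 528·30600.00/89232.00 = 181.065 → 181

181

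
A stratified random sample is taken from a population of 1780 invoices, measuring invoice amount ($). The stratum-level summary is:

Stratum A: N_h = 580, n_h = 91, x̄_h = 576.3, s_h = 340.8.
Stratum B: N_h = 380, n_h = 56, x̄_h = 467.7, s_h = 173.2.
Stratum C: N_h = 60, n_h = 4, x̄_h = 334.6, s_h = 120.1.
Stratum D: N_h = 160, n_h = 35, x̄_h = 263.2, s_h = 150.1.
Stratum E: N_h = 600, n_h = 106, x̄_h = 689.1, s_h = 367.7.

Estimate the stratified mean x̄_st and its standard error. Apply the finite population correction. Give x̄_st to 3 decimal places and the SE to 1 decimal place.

x̄_st = Σ W_h x̄_h = (580·576.3 + 380·467.7 + 60·334.6 + 160·263.2 + 600·689.1)/1780 = 554.84719
V̂(x̄_st) = Σ W_h² (1 − n_h/N_h) s_h²/n_h, with W_h = N_h/N and N = 1780:
  stratum A: (580/1780)²·(1 − 91/580)·340.8²/91 = 114.25
  stratum B: (380/1780)²·(1 − 56/380)·173.2²/56 = 20.816
  stratum C: (60/1780)²·(1 − 4/60)·120.1²/4 = 3.82407
  stratum D: (160/1780)²·(1 − 35/160)·150.1²/35 = 4.06334
  stratum E: (600/1780)²·(1 − 106/600)·367.7²/106 = 119.322
V̂(x̄_st) = 262.275
SE(x̄_st) = √262.275 = 16.1949

x̄_st ≈ 554.847, SE ≈ 16.2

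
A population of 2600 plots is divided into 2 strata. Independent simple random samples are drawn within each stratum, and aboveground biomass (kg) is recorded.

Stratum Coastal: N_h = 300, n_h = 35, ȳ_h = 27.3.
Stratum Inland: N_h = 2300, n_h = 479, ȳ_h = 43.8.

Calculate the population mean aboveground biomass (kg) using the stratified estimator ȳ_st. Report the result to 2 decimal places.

ȳ_st ≈ 41.90

N = Σ N_h = 2600. Stratum weights W_h = N_h/N.
ȳ_st = (300·27.3 + 2300·43.8) / 2600 = 41.8962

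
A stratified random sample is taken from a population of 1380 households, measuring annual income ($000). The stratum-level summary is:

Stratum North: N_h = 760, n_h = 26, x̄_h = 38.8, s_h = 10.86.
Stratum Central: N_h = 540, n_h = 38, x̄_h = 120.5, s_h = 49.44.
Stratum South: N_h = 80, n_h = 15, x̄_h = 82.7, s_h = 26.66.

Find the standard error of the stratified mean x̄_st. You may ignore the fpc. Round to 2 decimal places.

SE(x̄_st) ≈ 3.37

V̂(x̄_st) = Σ W_h² s_h²/n_h, with W_h = N_h/N and N = 1380:
  stratum North: (760/1380)²·10.86²/26 = 1.3758
  stratum Central: (540/1380)²·49.44²/38 = 9.84924
  stratum South: (80/1380)²·26.66²/15 = 0.15924
V̂(x̄_st) = 11.3843
SE(x̄_st) = √11.3843 = 3.37406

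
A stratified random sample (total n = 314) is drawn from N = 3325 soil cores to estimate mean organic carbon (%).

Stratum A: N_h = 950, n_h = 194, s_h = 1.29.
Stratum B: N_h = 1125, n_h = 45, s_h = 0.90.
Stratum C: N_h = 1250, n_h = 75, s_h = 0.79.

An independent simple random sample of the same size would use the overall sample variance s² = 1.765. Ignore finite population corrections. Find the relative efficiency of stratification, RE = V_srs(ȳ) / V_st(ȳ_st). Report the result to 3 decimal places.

V̂(ȳ_st) = Σ W_h² s_h²/n_h, with W_h = N_h/N and N = 3325:
  stratum A: (950/3325)²·1.29²/194 = 0.000700231
  stratum B: (1125/3325)²·0.90²/45 = 0.0020606
  stratum C: (1250/3325)²·0.79²/75 = 0.00117606
V_st = 0.00393689
V_srs = s²/n = 1.765/314 = 0.00562102
Relative efficiency = V_srs / V_st = 0.00562102/0.00393689 = 1.4278

RE ≈ 1.428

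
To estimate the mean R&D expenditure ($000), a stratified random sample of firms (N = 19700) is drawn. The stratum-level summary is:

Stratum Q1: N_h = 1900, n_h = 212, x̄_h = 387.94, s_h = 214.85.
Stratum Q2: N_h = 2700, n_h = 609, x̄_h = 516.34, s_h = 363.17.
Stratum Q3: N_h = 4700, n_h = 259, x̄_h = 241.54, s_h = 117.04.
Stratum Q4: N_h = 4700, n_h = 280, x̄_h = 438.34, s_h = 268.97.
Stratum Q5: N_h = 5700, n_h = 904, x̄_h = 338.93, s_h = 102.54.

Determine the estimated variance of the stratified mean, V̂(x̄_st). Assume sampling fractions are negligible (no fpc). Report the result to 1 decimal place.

V̂(x̄_st) ≈ 24.8

V̂(x̄_st) = Σ W_h² s_h²/n_h, with W_h = N_h/N and N = 19700:
  stratum Q1: (1900/19700)²·214.85²/212 = 2.02539
  stratum Q2: (2700/19700)²·363.17²/609 = 4.06816
  stratum Q3: (4700/19700)²·117.04²/259 = 3.01045
  stratum Q4: (4700/19700)²·268.97²/280 = 14.7066
  stratum Q5: (5700/19700)²·102.54²/904 = 0.973723
V̂(x̄_st) = 24.7844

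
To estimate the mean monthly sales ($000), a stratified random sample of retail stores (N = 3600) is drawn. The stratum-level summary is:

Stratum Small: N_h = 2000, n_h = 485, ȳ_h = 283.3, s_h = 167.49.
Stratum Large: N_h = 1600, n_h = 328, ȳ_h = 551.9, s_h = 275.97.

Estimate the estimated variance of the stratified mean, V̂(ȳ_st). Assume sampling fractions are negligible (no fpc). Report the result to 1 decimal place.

V̂(ȳ_st) = Σ W_h² s_h²/n_h, with W_h = N_h/N and N = 3600:
  stratum Small: (2000/3600)²·167.49²/485 = 17.8522
  stratum Large: (1600/3600)²·275.97²/328 = 45.8654
V̂(ȳ_st) = 63.7175

V̂(ȳ_st) ≈ 63.7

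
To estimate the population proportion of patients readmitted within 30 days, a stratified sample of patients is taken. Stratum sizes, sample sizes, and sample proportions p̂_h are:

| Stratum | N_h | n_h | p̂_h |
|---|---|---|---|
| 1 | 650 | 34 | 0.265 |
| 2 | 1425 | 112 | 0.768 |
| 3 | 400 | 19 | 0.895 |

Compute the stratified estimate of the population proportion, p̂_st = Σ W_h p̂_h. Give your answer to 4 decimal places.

N = 2475; stratum weights W_h = N_h/N.
p̂_st = Σ W_h p̂_h = (650·0.265 + 1425·0.768 + 400·0.895)/2475 = 0.65642

p̂_st ≈ 0.6564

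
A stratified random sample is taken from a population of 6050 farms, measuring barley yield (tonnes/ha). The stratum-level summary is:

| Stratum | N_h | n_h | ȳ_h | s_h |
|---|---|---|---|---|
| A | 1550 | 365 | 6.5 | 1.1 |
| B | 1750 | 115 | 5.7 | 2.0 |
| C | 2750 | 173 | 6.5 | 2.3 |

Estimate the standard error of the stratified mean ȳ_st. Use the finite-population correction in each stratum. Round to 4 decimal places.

SE(ȳ_st) ≈ 0.0938

V̂(ȳ_st) = Σ W_h² (1 − n_h/N_h) s_h²/n_h, with W_h = N_h/N and N = 6050:
  stratum A: (1550/6050)²·(1 − 365/1550)·1.1²/365 = 0.000166353
  stratum B: (1750/6050)²·(1 − 115/1750)·2.0²/115 = 0.00271899
  stratum C: (2750/6050)²·(1 − 173/2750)·2.3²/173 = 0.00592033
V̂(ȳ_st) = 0.00880567
SE(ȳ_st) = √0.00880567 = 0.0938385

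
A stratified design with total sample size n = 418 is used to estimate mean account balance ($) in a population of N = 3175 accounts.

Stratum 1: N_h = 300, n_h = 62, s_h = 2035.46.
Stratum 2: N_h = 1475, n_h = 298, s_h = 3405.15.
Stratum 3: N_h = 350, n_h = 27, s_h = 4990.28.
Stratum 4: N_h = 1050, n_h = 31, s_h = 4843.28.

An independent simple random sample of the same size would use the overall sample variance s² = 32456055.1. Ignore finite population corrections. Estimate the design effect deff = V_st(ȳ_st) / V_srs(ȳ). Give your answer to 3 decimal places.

V̂(ȳ_st) = Σ W_h² s_h²/n_h, with W_h = N_h/N and N = 3175:
  stratum 1: (300/3175)²·2035.46²/62 = 596.607
  stratum 2: (1475/3175)²·3405.15²/298 = 8397.55
  stratum 3: (350/3175)²·4990.28²/27 = 11208.2
  stratum 4: (1050/3175)²·4843.28²/31 = 82757.7
V_st = 102960
V_srs = s²/n = 32456055.1/418 = 77646.1
deff = V_st / V_srs = 102960/77646.1 = 1.3260

deff ≈ 1.326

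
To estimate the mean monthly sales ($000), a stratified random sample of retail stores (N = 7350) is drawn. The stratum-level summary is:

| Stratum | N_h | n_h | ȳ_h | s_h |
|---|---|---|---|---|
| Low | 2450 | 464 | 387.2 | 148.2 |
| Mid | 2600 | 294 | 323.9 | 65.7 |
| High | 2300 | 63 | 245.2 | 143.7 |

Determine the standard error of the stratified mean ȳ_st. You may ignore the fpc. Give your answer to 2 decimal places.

SE(ȳ_st) ≈ 6.26

V̂(ȳ_st) = Σ W_h² s_h²/n_h, with W_h = N_h/N and N = 7350:
  stratum Low: (2450/7350)²·148.2²/464 = 5.2594
  stratum Mid: (2600/7350)²·65.7²/294 = 1.8372
  stratum High: (2300/7350)²·143.7²/63 = 32.0962
V̂(ȳ_st) = 39.1928
SE(ȳ_st) = √39.1928 = 6.26042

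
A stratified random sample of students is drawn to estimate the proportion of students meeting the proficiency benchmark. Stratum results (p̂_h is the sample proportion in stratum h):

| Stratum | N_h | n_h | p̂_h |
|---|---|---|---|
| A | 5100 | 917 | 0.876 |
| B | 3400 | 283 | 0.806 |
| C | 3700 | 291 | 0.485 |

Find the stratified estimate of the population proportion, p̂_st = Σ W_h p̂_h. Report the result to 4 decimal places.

p̂_st ≈ 0.7379

N = 12200; stratum weights W_h = N_h/N.
p̂_st = Σ W_h p̂_h = (5100·0.876 + 3400·0.806 + 3700·0.485)/12200 = 0.73791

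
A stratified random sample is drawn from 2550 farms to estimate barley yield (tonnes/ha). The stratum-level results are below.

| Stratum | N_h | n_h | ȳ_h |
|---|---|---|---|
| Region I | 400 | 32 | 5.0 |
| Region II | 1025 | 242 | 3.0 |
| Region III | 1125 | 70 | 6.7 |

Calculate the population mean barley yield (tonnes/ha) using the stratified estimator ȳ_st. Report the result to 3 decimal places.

N = Σ N_h = 2550. Stratum weights W_h = N_h/N.
ȳ_st = (400·5.0 + 1025·3.0 + 1125·6.7) / 2550 = 4.94608

ȳ_st ≈ 4.946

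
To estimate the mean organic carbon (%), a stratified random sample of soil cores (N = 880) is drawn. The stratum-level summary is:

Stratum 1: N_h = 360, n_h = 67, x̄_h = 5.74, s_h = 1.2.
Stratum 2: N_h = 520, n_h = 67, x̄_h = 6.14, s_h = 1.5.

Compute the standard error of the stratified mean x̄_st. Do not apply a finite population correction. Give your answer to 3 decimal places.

SE(x̄_st) ≈ 0.124

V̂(x̄_st) = Σ W_h² s_h²/n_h, with W_h = N_h/N and N = 880:
  stratum 1: (360/880)²·1.2²/67 = 0.00359689
  stratum 2: (520/880)²·1.5²/67 = 0.011726
V̂(x̄_st) = 0.0153229
SE(x̄_st) = √0.0153229 = 0.123786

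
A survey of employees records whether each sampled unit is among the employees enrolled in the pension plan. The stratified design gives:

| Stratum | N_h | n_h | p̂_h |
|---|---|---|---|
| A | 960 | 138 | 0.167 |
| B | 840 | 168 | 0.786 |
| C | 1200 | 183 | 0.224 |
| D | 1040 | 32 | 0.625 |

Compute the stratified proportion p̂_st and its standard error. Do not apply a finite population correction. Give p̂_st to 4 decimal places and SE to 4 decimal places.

p̂_st ≈ 0.4305, SE ≈ 0.0262

N = 4040; stratum weights W_h = N_h/N.
p̂_st = Σ W_h p̂_h = (960·0.167 + 840·0.786 + 1200·0.224 + 1040·0.625)/4040 = 0.43053
V̂(p̂_st) = Σ W_h² p̂_h(1−p̂_h)/(n_h−1):
  stratum A: (960/4040)²·0.167·0.833/137 = 5.73351e-05
  stratum B: (840/4040)²·0.786·0.214/167 = 4.35427e-05
  stratum C: (1200/4040)²·0.224·0.776/182 = 8.42632e-05
  stratum D: (1040/4040)²·0.625·0.375/31 = 0.000501018
V̂(p̂_st) = 0.000686159; SE = √V̂ = 0.0261946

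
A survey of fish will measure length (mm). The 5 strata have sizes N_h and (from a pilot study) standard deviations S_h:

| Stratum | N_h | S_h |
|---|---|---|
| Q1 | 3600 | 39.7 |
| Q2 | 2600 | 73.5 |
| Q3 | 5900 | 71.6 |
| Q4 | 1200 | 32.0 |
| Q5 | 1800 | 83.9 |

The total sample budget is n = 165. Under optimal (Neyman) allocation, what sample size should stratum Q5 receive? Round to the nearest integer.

Neyman allocation: n_h = n · N_h S_h / Σ N_i S_i, with n = 165.
  stratum Q1: N_h·S_h = 3600·39.7 = 142920.00
  stratum Q2: N_h·S_h = 2600·73.5 = 191100.00
  stratum Q3: N_h·S_h = 5900·71.6 = 422440.00
  stratum Q4: N_h·S_h = 1200·32.0 = 38400.00
  stratum Q5: N_h·S_h = 1800·83.9 = 151020.00
Σ N_h S_h = 945880.00
n for stratum Q5 = 165·151020.00/945880.00 = 26.344 → 26

26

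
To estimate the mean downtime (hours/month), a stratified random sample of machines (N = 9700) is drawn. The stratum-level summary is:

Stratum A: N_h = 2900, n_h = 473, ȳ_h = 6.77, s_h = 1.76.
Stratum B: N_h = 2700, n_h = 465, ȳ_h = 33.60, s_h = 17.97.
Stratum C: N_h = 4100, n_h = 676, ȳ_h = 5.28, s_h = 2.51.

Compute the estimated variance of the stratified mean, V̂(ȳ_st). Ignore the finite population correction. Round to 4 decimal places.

V̂(ȳ_st) ≈ 0.0561

V̂(ȳ_st) = Σ W_h² s_h²/n_h, with W_h = N_h/N and N = 9700:
  stratum A: (2900/9700)²·1.76²/473 = 0.000585351
  stratum B: (2700/9700)²·17.97²/465 = 0.0538056
  stratum C: (4100/9700)²·2.51²/676 = 0.00166504
V̂(ȳ_st) = 0.056056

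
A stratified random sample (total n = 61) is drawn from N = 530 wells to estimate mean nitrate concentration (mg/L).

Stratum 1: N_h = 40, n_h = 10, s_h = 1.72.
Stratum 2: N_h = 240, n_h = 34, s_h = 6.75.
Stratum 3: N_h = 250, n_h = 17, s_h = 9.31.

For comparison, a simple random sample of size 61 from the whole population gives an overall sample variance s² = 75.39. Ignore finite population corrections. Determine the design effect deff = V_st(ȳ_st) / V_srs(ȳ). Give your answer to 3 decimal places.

deff ≈ 1.142

V̂(ȳ_st) = Σ W_h² s_h²/n_h, with W_h = N_h/N and N = 530:
  stratum 1: (40/530)²·1.72²/10 = 0.0016851
  stratum 2: (240/530)²·6.75²/34 = 0.274789
  stratum 3: (250/530)²·9.31²/17 = 1.13443
V_st = 1.41091
V_srs = s²/n = 75.39/61 = 1.2359
deff = V_st / V_srs = 1.41091/1.2359 = 1.1416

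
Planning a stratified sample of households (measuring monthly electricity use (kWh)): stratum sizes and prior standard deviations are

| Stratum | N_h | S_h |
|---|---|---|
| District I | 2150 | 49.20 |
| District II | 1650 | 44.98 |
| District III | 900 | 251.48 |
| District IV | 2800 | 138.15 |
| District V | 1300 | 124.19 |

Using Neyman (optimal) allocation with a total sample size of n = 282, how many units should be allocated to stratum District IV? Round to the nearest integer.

114

Neyman allocation: n_h = n · N_h S_h / Σ N_i S_i, with n = 282.
  stratum District I: N_h·S_h = 2150·49.20 = 105780.00
  stratum District II: N_h·S_h = 1650·44.98 = 74217.00
  stratum District III: N_h·S_h = 900·251.48 = 226332.00
  stratum District IV: N_h·S_h = 2800·138.15 = 386820.00
  stratum District V: N_h·S_h = 1300·124.19 = 161447.00
Σ N_h S_h = 954596.00
n for stratum District IV = 282·386820.00/954596.00 = 114.272 → 114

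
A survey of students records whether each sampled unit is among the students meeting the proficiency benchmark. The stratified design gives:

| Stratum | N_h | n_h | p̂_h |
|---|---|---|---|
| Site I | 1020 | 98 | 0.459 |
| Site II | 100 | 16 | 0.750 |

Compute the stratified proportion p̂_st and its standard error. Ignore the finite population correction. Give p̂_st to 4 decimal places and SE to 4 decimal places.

N = 1120; stratum weights W_h = N_h/N.
p̂_st = Σ W_h p̂_h = (1020·0.459 + 100·0.750)/1120 = 0.48498
V̂(p̂_st) = Σ W_h² p̂_h(1−p̂_h)/(n_h−1):
  stratum Site I: (1020/1120)²·0.459·0.541/97 = 0.00212326
  stratum Site II: (100/1120)²·0.750·0.250/15 = 9.96492e-05
V̂(p̂_st) = 0.00222291; SE = √V̂ = 0.0471477

p̂_st ≈ 0.4850, SE ≈ 0.0471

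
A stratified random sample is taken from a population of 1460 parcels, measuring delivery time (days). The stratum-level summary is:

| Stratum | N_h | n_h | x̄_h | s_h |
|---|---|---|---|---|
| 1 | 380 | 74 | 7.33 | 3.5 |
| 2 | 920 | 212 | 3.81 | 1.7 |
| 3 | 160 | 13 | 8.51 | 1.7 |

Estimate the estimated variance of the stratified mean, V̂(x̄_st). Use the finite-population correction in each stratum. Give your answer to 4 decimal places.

V̂(x̄_st) ≈ 0.0156

V̂(x̄_st) = Σ W_h² (1 − n_h/N_h) s_h²/n_h, with W_h = N_h/N and N = 1460:
  stratum 1: (380/1460)²·(1 − 74/380)·3.5²/74 = 0.00903033
  stratum 2: (920/1460)²·(1 − 212/920)·1.7²/212 = 0.0041656
  stratum 3: (160/1460)²·(1 − 13/160)·1.7²/13 = 0.00245294
V̂(x̄_st) = 0.0156489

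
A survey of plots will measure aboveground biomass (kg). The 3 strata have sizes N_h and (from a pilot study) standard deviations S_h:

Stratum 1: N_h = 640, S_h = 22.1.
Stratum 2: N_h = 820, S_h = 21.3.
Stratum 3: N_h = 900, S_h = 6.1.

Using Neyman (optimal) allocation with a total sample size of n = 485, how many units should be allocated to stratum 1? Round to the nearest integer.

Neyman allocation: n_h = n · N_h S_h / Σ N_i S_i, with n = 485.
  stratum 1: N_h·S_h = 640·22.1 = 14144.00
  stratum 2: N_h·S_h = 820·21.3 = 17466.00
  stratum 3: N_h·S_h = 900·6.1 = 5490.00
Σ N_h S_h = 37100.00
n for stratum 1 = 485·14144.00/37100.00 = 184.901 → 185

185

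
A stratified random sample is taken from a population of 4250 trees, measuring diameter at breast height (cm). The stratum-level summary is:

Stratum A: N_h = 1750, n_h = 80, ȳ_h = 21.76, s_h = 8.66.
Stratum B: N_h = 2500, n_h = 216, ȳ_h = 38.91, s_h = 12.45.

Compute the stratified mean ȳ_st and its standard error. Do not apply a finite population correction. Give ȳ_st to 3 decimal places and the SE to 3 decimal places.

ȳ_st ≈ 31.848, SE ≈ 0.638

ȳ_st = Σ W_h ȳ_h = (1750·21.76 + 2500·38.91)/4250 = 31.84824
V̂(ȳ_st) = Σ W_h² s_h²/n_h, with W_h = N_h/N and N = 4250:
  stratum A: (1750/4250)²·8.66²/80 = 0.158944
  stratum B: (2500/4250)²·12.45²/216 = 0.248306
V̂(ȳ_st) = 0.40725
SE(ȳ_st) = √0.40725 = 0.638161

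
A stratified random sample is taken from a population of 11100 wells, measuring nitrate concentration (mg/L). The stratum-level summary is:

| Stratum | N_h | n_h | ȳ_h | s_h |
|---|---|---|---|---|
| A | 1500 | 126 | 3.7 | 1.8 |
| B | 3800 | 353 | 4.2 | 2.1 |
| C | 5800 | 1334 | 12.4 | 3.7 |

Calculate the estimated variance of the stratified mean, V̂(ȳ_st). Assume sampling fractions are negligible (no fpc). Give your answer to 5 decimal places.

V̂(ȳ_st) ≈ 0.00474

V̂(ȳ_st) = Σ W_h² s_h²/n_h, with W_h = N_h/N and N = 11100:
  stratum A: (1500/11100)²·1.8²/126 = 0.000469582
  stratum B: (3800/11100)²·2.1²/353 = 0.00146415
  stratum C: (5800/11100)²·3.7²/1334 = 0.00280193
V̂(ȳ_st) = 0.00473566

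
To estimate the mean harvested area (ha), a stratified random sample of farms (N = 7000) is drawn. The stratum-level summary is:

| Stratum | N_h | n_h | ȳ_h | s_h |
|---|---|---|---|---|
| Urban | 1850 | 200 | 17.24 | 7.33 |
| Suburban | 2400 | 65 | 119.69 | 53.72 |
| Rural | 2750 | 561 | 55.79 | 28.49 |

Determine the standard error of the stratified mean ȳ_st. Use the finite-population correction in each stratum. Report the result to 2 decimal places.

SE(ȳ_st) ≈ 2.30

V̂(ȳ_st) = Σ W_h² (1 − n_h/N_h) s_h²/n_h, with W_h = N_h/N and N = 7000:
  stratum Urban: (1850/7000)²·(1 − 200/1850)·7.33²/200 = 0.0167355
  stratum Suburban: (2400/7000)²·(1 − 65/2400)·53.72²/65 = 5.07763
  stratum Rural: (2750/7000)²·(1 − 561/2750)·28.49²/561 = 0.177748
V̂(ȳ_st) = 5.27211
SE(ȳ_st) = √5.27211 = 2.29611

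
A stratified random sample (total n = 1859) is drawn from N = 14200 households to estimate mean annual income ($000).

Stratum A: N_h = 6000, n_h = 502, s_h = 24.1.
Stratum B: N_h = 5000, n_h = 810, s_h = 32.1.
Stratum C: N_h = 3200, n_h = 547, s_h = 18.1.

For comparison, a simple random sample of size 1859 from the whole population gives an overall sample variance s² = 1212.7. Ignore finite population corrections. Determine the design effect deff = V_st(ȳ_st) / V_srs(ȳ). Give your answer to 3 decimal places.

V̂(ȳ_st) = Σ W_h² s_h²/n_h, with W_h = N_h/N and N = 14200:
  stratum A: (6000/14200)²·24.1²/502 = 0.206565
  stratum B: (5000/14200)²·32.1²/810 = 0.157721
  stratum C: (3200/14200)²·18.1²/547 = 0.0304154
V_st = 0.394701
V_srs = s²/n = 1212.7/1859 = 0.65234
deff = V_st / V_srs = 0.394701/0.65234 = 0.6051

deff ≈ 0.605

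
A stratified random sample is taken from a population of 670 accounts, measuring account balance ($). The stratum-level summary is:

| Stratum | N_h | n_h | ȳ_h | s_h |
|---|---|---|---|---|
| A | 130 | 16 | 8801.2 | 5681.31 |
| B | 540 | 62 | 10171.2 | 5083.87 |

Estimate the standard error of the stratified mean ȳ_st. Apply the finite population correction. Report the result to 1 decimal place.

SE(ȳ_st) ≈ 553.4

V̂(ȳ_st) = Σ W_h² (1 − n_h/N_h) s_h²/n_h, with W_h = N_h/N and N = 670:
  stratum A: (130/670)²·(1 − 16/130)·5681.31²/16 = 66600.2
  stratum B: (540/670)²·(1 − 62/540)·5083.87²/62 = 239701
V̂(ȳ_st) = 306301
SE(ȳ_st) = √306301 = 553.445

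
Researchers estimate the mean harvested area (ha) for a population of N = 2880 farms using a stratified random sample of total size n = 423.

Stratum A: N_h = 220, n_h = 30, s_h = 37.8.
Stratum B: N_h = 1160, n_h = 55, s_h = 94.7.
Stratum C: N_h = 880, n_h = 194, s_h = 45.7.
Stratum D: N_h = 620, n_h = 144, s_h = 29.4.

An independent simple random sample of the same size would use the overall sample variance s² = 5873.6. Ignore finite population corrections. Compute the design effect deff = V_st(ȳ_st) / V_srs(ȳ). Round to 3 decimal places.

deff ≈ 2.017

V̂(ȳ_st) = Σ W_h² s_h²/n_h, with W_h = N_h/N and N = 2880:
  stratum A: (220/2880)²·37.8²/30 = 0.277922
  stratum B: (1160/2880)²·94.7²/55 = 26.4526
  stratum C: (880/2880)²·45.7²/194 = 1.0051
  stratum D: (620/2880)²·29.4²/144 = 0.278183
V_st = 28.0138
V_srs = s²/n = 5873.6/423 = 13.8856
deff = V_st / V_srs = 28.0138/13.8856 = 2.0175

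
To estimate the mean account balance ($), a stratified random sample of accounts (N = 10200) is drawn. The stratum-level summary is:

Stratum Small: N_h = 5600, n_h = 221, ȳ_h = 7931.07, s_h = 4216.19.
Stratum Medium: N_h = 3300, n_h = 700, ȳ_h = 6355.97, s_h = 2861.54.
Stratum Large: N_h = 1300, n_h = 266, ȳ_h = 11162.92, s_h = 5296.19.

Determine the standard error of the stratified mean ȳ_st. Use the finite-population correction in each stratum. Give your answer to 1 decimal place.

SE(ȳ_st) ≈ 160.0

V̂(ȳ_st) = Σ W_h² (1 − n_h/N_h) s_h²/n_h, with W_h = N_h/N and N = 10200:
  stratum Small: (5600/10200)²·(1 − 221/5600)·4216.19²/221 = 23288.3
  stratum Medium: (3300/10200)²·(1 − 700/3300)·2861.54²/700 = 964.692
  stratum Large: (1300/10200)²·(1 − 266/1300)·5296.19²/266 = 1362.41
V̂(ȳ_st) = 25615.4
SE(ȳ_st) = √25615.4 = 160.048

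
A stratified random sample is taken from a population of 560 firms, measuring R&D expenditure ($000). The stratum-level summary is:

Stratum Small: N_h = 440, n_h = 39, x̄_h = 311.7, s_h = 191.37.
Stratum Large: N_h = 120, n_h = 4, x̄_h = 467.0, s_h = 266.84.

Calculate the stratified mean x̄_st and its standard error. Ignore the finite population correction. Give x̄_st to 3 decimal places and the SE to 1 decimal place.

x̄_st = Σ W_h x̄_h = (440·311.7 + 120·467.0)/560 = 344.97857
V̂(x̄_st) = Σ W_h² s_h²/n_h, with W_h = N_h/N and N = 560:
  stratum Small: (440/560)²·191.37²/39 = 579.712
  stratum Large: (120/560)²·266.84²/4 = 817.388
V̂(x̄_st) = 1397.1
SE(x̄_st) = √1397.1 = 37.3778

x̄_st ≈ 344.979, SE ≈ 37.4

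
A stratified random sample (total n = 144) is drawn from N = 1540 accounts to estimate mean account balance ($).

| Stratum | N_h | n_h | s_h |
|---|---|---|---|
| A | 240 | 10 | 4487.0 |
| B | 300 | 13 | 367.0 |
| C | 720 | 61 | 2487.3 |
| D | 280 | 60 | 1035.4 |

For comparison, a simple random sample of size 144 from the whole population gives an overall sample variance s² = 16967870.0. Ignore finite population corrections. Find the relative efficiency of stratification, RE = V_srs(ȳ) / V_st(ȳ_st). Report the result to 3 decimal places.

V̂(ȳ_st) = Σ W_h² s_h²/n_h, with W_h = N_h/N and N = 1540:
  stratum A: (240/1540)²·4487.0²/10 = 48898.2
  stratum B: (300/1540)²·367.0²/13 = 393.179
  stratum C: (720/1540)²·2487.3²/61 = 22169.2
  stratum D: (280/1540)²·1035.4²/60 = 590.663
V_st = 72051.3
V_srs = s²/n = 16967870.0/144 = 117832
Relative efficiency = V_srs / V_st = 117832/72051.3 = 1.6354

RE ≈ 1.635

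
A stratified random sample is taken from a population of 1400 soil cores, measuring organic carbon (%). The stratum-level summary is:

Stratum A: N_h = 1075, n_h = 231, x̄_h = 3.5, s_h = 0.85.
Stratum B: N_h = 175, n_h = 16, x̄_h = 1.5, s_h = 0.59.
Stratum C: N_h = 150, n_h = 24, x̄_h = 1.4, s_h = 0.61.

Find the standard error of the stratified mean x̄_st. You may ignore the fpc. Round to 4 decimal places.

V̂(x̄_st) = Σ W_h² s_h²/n_h, with W_h = N_h/N and N = 1400:
  stratum A: (1075/1400)²·0.85²/231 = 0.00184411
  stratum B: (175/1400)²·0.59²/16 = 0.000339941
  stratum C: (150/1400)²·0.61²/24 = 0.000177982
V̂(x̄_st) = 0.00236203
SE(x̄_st) = √0.00236203 = 0.0486007

SE(x̄_st) ≈ 0.0486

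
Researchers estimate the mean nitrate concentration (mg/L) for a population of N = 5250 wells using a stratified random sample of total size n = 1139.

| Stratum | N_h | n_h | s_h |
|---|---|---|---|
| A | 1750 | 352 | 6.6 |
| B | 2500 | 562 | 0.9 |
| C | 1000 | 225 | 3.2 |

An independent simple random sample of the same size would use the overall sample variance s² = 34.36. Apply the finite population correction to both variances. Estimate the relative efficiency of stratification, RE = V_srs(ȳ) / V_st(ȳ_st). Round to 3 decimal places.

V̂(ȳ_st) = Σ W_h² (1 − n_h/N_h) s_h²/n_h, with W_h = N_h/N and N = 5250:
  stratum A: (1750/5250)²·(1 − 352/1750)·6.6²/352 = 0.0109843
  stratum B: (2500/5250)²·(1 − 562/2500)·0.9²/562 = 0.000253352
  stratum C: (1000/5250)²·(1 − 225/1000)·3.2²/225 = 0.00127968
V_st = 0.0125173
V_srs = (1 − 1139/5250)·34.36/1139 = 0.0236221
Relative efficiency = V_srs / V_st = 0.0236221/0.0125173 = 1.8872

RE ≈ 1.887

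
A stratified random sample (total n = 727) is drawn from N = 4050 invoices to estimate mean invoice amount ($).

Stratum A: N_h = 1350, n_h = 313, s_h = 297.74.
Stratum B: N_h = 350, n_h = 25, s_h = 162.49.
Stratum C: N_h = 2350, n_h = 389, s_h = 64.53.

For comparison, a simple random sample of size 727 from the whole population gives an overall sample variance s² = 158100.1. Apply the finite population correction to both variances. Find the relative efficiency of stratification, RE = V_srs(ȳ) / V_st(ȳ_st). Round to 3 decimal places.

V̂(ȳ_st) = Σ W_h² (1 − n_h/N_h) s_h²/n_h, with W_h = N_h/N and N = 4050:
  stratum A: (1350/4050)²·(1 − 313/1350)·297.74²/313 = 24.1731
  stratum B: (350/4050)²·(1 − 25/350)·162.49²/25 = 7.32411
  stratum C: (2350/4050)²·(1 − 389/2350)·64.53²/389 = 3.00752
V_st = 34.5047
V_srs = (1 − 727/4050)·158100.1/727 = 178.432
Relative efficiency = V_srs / V_st = 178.432/34.5047 = 5.1712

RE ≈ 5.171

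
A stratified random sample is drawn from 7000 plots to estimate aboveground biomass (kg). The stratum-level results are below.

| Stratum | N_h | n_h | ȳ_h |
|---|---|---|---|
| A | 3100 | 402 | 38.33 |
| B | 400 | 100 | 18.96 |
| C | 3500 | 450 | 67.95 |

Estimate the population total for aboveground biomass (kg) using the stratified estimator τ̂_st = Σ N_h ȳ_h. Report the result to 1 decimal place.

τ̂_st = Σ N_h ȳ_h = 3100·38.33 + 400·18.96 + 3500·67.95 = 364232.0

τ̂_st ≈ 364232.0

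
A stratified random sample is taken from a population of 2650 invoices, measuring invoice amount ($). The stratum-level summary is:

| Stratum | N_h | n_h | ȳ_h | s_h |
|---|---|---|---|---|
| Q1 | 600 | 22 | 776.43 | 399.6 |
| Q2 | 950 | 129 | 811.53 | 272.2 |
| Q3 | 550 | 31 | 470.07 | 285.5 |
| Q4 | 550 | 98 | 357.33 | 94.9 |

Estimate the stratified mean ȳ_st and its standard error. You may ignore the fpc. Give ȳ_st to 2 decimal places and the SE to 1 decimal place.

ȳ_st = Σ W_h ȳ_h = (600·776.43 + 950·811.53 + 550·470.07 + 550·357.33)/2650 = 638.44585
V̂(ȳ_st) = Σ W_h² s_h²/n_h, with W_h = N_h/N and N = 2650:
  stratum Q1: (600/2650)²·399.6²/22 = 372.082
  stratum Q2: (950/2650)²·272.2²/129 = 73.8146
  stratum Q3: (550/2650)²·285.5²/31 = 113.262
  stratum Q4: (550/2650)²·94.9²/98 = 3.95859
V̂(ȳ_st) = 563.117
SE(ȳ_st) = √563.117 = 23.7301

ȳ_st ≈ 638.45, SE ≈ 23.7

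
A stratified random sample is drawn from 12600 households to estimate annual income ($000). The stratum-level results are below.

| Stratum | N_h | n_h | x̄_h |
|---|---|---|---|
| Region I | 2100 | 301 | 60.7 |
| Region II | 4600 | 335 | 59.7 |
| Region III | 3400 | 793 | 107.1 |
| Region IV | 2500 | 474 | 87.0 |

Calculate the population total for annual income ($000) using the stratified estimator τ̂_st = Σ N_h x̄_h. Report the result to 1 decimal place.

τ̂_st = Σ N_h x̄_h = 2100·60.7 + 4600·59.7 + 3400·107.1 + 2500·87.0 = 983730.0

τ̂_st ≈ 983730.0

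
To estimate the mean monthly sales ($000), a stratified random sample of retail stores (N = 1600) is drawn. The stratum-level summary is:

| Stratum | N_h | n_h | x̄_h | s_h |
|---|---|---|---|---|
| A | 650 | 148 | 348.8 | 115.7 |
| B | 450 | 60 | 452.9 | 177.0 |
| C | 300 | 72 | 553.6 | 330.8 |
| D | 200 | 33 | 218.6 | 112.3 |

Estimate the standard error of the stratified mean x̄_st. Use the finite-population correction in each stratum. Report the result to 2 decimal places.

SE(x̄_st) ≈ 9.64

V̂(x̄_st) = Σ W_h² (1 − n_h/N_h) s_h²/n_h, with W_h = N_h/N and N = 1600:
  stratum A: (650/1600)²·(1 − 148/650)·115.7²/148 = 11.5287
  stratum B: (450/1600)²·(1 − 60/450)·177.0²/60 = 35.7958
  stratum C: (300/1600)²·(1 − 72/300)·330.8²/72 = 40.6083
  stratum D: (200/1600)²·(1 − 33/200)·112.3²/33 = 4.986
V̂(x̄_st) = 92.9189
SE(x̄_st) = √92.9189 = 9.63944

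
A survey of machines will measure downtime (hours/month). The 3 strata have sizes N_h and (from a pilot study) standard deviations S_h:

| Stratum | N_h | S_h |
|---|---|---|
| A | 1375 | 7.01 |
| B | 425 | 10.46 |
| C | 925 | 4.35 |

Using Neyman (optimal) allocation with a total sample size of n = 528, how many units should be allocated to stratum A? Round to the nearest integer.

Neyman allocation: n_h = n · N_h S_h / Σ N_i S_i, with n = 528.
  stratum A: N_h·S_h = 1375·7.01 = 9638.75
  stratum B: N_h·S_h = 425·10.46 = 4445.50
  stratum C: N_h·S_h = 925·4.35 = 4023.75
Σ N_h S_h = 18108.00
n for stratum A = 528·9638.75/18108.00 = 281.050 → 281

281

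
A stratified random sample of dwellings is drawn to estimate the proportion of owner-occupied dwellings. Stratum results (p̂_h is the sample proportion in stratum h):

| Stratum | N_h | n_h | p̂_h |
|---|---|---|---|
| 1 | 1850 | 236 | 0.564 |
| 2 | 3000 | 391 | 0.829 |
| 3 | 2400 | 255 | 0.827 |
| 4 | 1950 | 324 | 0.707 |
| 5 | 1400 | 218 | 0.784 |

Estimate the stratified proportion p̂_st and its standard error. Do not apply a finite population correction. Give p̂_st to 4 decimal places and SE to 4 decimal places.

p̂_st ≈ 0.7539, SE ≈ 0.0112

N = 10600; stratum weights W_h = N_h/N.
p̂_st = Σ W_h p̂_h = (1850·0.564 + 3000·0.829 + 2400·0.827 + 1950·0.707 + 1400·0.784)/10600 = 0.75391
V̂(p̂_st) = Σ W_h² p̂_h(1−p̂_h)/(n_h−1):
  stratum 1: (1850/10600)²·0.564·0.436/235 = 3.18735e-05
  stratum 2: (3000/10600)²·0.829·0.171/390 = 2.9115e-05
  stratum 3: (2400/10600)²·0.827·0.173/254 = 2.88754e-05
  stratum 4: (1950/10600)²·0.707·0.293/323 = 2.17041e-05
  stratum 5: (1400/10600)²·0.784·0.216/217 = 1.3613e-05
V̂(p̂_st) = 0.000125181; SE = √V̂ = 0.0111884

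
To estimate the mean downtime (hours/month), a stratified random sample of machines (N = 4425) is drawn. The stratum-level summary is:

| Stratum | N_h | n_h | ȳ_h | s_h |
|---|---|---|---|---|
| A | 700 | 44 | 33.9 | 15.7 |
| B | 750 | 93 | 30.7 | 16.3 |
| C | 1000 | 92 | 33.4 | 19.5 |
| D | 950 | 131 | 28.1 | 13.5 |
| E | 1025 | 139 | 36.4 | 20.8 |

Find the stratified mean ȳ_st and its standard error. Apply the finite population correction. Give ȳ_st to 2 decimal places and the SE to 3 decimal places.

ȳ_st = Σ W_h ȳ_h = (700·33.9 + 750·30.7 + 1000·33.4 + 950·28.1 + 1025·36.4)/4425 = 32.57853
V̂(ȳ_st) = Σ W_h² (1 − n_h/N_h) s_h²/n_h, with W_h = N_h/N and N = 4425:
  stratum A: (700/4425)²·(1 − 44/700)·15.7²/44 = 0.131378
  stratum B: (750/4425)²·(1 − 93/750)·16.3²/93 = 0.0718939
  stratum C: (1000/4425)²·(1 − 92/1000)·19.5²/92 = 0.191664
  stratum D: (950/4425)²·(1 − 131/950)·13.5²/131 = 0.0552812
  stratum E: (1025/4425)²·(1 − 139/1025)·20.8²/139 = 0.144359
V̂(ȳ_st) = 0.594576
SE(ȳ_st) = √0.594576 = 0.771087

ȳ_st ≈ 32.58, SE ≈ 0.771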